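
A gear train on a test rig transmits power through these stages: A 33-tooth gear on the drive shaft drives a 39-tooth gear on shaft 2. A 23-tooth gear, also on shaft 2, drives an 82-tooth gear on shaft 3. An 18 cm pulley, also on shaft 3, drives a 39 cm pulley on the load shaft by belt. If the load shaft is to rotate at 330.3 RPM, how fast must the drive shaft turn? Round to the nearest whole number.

3015 RPM

Overall ratio R = 1.1818 × 3.5652 × 2.1667 = 9.1291.
Required input speed = output speed × R = 330.3 × 9.1291 = 3015.3 RPM.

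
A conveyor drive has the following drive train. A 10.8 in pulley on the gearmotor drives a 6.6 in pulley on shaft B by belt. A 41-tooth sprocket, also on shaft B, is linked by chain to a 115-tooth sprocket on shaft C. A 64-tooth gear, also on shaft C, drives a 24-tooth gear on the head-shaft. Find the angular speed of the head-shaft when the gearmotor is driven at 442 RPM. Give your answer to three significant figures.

belt 6.6/10.8 = 0.61111 → 442/0.61111 = 723.27 RPM
chain 115/41 = 2.8049 → 723.27/2.8049 = 257.86 RPM
gear mesh 24/64 = 0.375 → 257.86/0.375 = 687.63 RPM

688 RPM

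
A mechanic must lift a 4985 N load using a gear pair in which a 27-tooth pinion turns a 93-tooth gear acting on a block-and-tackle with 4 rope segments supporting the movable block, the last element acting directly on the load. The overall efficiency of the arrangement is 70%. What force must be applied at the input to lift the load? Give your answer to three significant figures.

517 N

Gear pair MA = 93/27 = 3.4444.
Block-and-tackle MA = number of supporting rope parts = 4.
Combined ideal MA = 3.4444 × 4 = 13.778.
Actual MA = 13.778 × 0.70 = 9.6444.
Effort = load / actual MA = 4985 / 9.6444 = 516.88 N.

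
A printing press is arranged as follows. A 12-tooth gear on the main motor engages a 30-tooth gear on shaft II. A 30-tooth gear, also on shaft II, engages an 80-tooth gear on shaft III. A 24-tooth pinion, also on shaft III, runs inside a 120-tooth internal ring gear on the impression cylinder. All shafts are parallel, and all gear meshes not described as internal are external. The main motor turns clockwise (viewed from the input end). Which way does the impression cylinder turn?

the main motor → shaft II: external mesh, 1 reversal → CCW.
shaft II → shaft III: external mesh, 1 reversal → CW.
shaft III → the impression cylinder: internal mesh, same direction → CW.
2 reversals in total — an even number — so the impression cylinder turns the same way as the main motor.

clockwise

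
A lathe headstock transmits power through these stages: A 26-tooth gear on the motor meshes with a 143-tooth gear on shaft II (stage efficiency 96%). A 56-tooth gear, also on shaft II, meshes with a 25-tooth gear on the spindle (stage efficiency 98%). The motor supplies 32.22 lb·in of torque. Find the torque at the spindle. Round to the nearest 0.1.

After the gear mesh (143/26): 32.22 × 5.5 × 0.96 = 170.12 lb·in
After the gear mesh (25/56): 170.12 × 0.44643 × 0.98 = 74.428 lb·in

74.4 lb·in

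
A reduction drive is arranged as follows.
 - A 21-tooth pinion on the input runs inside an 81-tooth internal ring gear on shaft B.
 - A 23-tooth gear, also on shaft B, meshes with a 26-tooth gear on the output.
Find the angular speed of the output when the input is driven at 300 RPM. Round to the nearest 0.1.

internal gear 81/21 = 3.8571 → 300/3.8571 = 77.778 RPM
gear mesh 26/23 = 1.1304 → 77.778/1.1304 = 68.803 RPM

68.8 RPM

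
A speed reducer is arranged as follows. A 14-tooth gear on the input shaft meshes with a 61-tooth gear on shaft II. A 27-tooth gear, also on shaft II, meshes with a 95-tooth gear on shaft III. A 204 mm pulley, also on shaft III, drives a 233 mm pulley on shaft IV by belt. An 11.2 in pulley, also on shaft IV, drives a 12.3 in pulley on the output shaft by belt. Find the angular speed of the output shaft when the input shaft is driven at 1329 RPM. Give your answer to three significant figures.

69.1 RPM

Gear mesh: ratio = 61/14 = 4.3571, so shaft II turns at 1329 / 4.3571 = 305.02 RPM.
Gear mesh: ratio = 95/27 = 3.5185, so shaft III turns at 305.02 / 3.5185 = 86.689 RPM.
Belt: ratio = 233/204 = 1.1422, so shaft IV turns at 86.689 / 1.1422 = 75.899 RPM.
Belt: ratio = 12.3/11.2 = 1.0982, so the output shaft turns at 75.899 / 1.0982 = 69.112 RPM.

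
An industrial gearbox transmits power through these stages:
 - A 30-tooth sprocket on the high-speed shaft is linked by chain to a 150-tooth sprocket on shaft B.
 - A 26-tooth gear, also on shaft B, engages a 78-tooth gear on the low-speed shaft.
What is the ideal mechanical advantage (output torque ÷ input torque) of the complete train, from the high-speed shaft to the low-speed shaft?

15

Each stage contributes driven/driver: chain 150/30 = 5, gear mesh 78/26 = 3.
Overall: 5 × 3 = 15.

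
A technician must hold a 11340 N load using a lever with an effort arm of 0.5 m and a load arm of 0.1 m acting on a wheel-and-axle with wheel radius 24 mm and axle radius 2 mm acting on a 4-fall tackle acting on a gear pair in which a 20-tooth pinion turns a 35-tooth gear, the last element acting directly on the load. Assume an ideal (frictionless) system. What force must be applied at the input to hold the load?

27 N

Lever MA = effort arm / load arm = 0.5/0.1 = 5.
Wheel-and-axle MA = R/r = 24/2 = 12.
Block-and-tackle MA = number of supporting rope parts = 4.
Gear pair MA = 35/20 = 1.75.
Combined ideal MA = 5 × 12 × 4 × 1.75 = 420.
Effort = load / MA = 11340 / 420 = 27 N.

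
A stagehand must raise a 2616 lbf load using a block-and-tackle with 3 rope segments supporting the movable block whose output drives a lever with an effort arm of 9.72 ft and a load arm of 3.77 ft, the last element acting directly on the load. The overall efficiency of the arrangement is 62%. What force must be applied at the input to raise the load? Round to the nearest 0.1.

545.5 lbf

Block-and-tackle MA = number of supporting rope parts = 3.
Lever MA = effort arm / load arm = 9.72/3.77 = 2.5782.
Combined ideal MA = 3 × 2.5782 = 7.7347.
Actual MA = 7.7347 × 0.62 = 4.7955.
Effort = load / actual MA = 2616 / 4.7955 = 545.51 lbf.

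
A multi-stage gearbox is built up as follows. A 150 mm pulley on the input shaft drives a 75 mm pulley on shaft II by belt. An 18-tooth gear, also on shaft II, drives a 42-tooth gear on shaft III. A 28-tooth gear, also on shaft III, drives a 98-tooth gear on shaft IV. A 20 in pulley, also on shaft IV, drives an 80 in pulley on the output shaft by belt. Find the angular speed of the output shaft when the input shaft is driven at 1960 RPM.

the input shaft → shaft II (belt, 75/150): 1960 ÷ 0.5 = 3920 RPM
shaft II → shaft III (gear mesh, 42/18): 3920 ÷ 2.3333 = 1680 RPM
shaft III → shaft IV (gear mesh, 98/28): 1680 ÷ 3.5 = 480 RPM
shaft IV → the output shaft (belt, 80/20): 480 ÷ 4 = 120 RPM

120 RPM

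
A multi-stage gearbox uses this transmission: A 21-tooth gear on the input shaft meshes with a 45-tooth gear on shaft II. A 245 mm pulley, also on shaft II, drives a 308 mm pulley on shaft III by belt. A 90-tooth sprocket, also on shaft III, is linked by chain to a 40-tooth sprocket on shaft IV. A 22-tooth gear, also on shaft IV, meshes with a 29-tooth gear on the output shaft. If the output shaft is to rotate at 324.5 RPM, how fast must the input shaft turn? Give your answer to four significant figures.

Overall ratio R = 2.1429 × 1.2571 × 0.44444 × 1.3182 = 1.5782.
Required input speed = output speed × R = 324.5 × 1.5782 = 512.14 RPM.

512.1 RPM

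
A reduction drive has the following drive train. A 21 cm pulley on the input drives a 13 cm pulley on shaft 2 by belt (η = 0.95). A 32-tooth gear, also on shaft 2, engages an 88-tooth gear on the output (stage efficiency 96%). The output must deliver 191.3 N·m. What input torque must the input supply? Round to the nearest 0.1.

Overall ratio R = 0.61905 × 2.75 = 1.7024; overall efficiency η = 0.95 × 0.96 = 0.9120.
Input torque = output torque / (R × η) = 191.3 / (1.7024 × 0.9120) = 123.21 N·m.

123.2 N·m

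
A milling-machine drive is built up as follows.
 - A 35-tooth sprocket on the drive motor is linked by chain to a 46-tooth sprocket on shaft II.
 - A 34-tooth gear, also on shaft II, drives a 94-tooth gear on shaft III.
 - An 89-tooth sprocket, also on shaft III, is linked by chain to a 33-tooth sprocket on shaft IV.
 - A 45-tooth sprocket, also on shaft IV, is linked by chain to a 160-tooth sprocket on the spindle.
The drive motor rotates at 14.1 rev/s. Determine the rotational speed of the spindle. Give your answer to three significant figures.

the drive motor → shaft II (chain, 46/35): 14.1 ÷ 1.3143 = 10.728 rev/s
shaft II → shaft III (gear mesh, 94/34): 10.728 ÷ 2.7647 = 3.8804 rev/s
shaft III → shaft IV (chain, 33/89): 3.8804 ÷ 0.37079 = 10.465 rev/s
shaft IV → the spindle (chain, 160/45): 10.465 ÷ 3.5556 = 2.9434 rev/s

2.94 rev/s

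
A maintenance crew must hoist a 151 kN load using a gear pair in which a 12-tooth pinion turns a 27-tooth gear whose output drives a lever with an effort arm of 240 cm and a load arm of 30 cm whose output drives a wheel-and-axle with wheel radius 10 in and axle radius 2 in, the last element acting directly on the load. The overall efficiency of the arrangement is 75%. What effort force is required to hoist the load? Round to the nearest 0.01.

2.24 kN

Gear pair MA = 27/12 = 2.25.
Lever MA = effort arm / load arm = 240/30 = 8.
Wheel-and-axle MA = R/r = 10/2 = 5.
Combined ideal MA = 2.25 × 8 × 5 = 90.
Actual MA = 90 × 0.75 = 67.5.
Effort = load / actual MA = 151 / 67.5 = 2.237 kN.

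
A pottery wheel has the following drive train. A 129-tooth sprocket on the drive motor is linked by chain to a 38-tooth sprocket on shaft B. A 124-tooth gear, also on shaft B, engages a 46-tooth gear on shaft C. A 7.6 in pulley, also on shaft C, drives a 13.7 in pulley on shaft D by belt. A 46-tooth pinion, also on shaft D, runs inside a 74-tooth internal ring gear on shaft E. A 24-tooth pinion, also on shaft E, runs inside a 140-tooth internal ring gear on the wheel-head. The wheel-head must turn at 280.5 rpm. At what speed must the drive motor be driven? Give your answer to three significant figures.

Overall ratio R = 0.29457 × 0.37097 × 1.8026 × 1.6087 × 5.8333 = 1.8485.
Required input speed = output speed × R = 280.5 × 1.8485 = 518.51 rpm.

519 rpm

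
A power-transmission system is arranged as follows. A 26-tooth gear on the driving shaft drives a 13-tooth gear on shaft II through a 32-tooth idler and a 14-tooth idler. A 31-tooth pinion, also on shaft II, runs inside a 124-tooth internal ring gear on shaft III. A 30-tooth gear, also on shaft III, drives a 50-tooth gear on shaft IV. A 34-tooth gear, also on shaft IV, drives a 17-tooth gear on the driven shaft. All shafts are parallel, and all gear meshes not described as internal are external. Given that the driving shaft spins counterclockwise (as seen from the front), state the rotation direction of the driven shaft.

the driving shaft → shaft II: driver → idler → idler → driven is 3 external meshes, 3 reversals → CW.
shaft II → shaft III: internal mesh, same direction → CW.
shaft III → shaft IV: external mesh, 1 reversal → CCW.
shaft IV → the driven shaft: external mesh, 1 reversal → CW.
5 reversals in total — an odd number — so the driven shaft turns opposite to the driving shaft.

clockwise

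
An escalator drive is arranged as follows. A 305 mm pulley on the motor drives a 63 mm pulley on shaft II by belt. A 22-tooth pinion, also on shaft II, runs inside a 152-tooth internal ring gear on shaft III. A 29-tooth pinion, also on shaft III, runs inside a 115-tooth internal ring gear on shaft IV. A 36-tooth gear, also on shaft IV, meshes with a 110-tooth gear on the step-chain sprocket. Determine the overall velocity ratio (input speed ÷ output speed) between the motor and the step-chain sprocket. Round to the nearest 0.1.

17.3

Each stage contributes driven/driver: belt 63/305 = 0.20656, internal gear 152/22 = 6.9091, internal gear 115/29 = 3.9655, gear mesh 110/36 = 3.0556.
Overall: 0.20656 × 6.9091 × 3.9655 × 3.0556 = 17.292.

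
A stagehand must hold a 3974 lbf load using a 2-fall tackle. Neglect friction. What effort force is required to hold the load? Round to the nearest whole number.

1987 lbf

Block-and-tackle MA = number of supporting rope parts = 2.
Effort = load / MA = 3974 / 2 = 1987 lbf.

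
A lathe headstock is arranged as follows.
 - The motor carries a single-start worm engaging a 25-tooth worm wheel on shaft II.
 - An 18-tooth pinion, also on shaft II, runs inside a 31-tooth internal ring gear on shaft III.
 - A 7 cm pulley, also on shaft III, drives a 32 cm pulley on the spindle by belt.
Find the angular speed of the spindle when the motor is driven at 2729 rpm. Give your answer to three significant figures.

worm 25/1 = 25 → 2729/25 = 109.16 rpm
internal gear 31/18 = 1.7222 → 109.16/1.7222 = 63.383 rpm
belt 32/7 = 4.5714 → 63.383/4.5714 = 13.865 rpm

13.9 rpm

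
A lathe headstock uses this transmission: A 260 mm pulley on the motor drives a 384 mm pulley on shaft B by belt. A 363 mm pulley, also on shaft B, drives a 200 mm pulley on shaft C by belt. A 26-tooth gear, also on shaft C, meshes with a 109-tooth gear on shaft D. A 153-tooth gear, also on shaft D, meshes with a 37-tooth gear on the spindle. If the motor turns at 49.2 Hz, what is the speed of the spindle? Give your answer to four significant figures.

belt 384/260 = 1.4769 → 49.2/1.4769 = 33.312 Hz
belt 200/363 = 0.55096 → 33.312/0.55096 = 60.462 Hz
gear mesh 109/26 = 4.1923 → 60.462/4.1923 = 14.422 Hz
gear mesh 37/153 = 0.24183 → 14.422/0.24183 = 59.638 Hz

59.64 Hz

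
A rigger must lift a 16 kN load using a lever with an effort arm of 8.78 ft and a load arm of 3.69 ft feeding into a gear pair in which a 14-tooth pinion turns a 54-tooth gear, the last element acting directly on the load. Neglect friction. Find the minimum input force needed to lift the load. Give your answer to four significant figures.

1.743 kN

Lever MA = effort arm / load arm = 8.78/3.69 = 2.3794.
Gear pair MA = 54/14 = 3.8571.
Combined ideal MA = 2.3794 × 3.8571 = 9.1777.
Effort = load / MA = 16 / 9.1777 = 1.7434 kN.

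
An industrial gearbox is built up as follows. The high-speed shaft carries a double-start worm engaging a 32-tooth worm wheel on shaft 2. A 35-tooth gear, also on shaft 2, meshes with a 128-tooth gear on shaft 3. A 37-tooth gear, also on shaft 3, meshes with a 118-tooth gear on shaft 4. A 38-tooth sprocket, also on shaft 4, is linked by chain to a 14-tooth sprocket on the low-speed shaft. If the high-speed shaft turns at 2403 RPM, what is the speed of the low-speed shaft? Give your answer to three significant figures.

35.0 RPM

the high-speed shaft → shaft 2 (worm, 32/2): 2403 ÷ 16 = 150.19 RPM
shaft 2 → shaft 3 (gear mesh, 128/35): 150.19 ÷ 3.6571 = 41.067 RPM
shaft 3 → shaft 4 (gear mesh, 118/37): 41.067 ÷ 3.1892 = 12.877 RPM
shaft 4 → the low-speed shaft (chain, 14/38): 12.877 ÷ 0.36842 = 34.952 RPM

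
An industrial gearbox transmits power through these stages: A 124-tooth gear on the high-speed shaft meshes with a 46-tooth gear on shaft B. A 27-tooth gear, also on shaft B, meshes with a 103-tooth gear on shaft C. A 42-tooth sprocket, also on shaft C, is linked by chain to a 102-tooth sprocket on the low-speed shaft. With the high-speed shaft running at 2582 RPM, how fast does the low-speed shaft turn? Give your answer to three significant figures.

Gear mesh: ratio = 46/124 = 0.37097, so shaft B turns at 2582 / 0.37097 = 6960.2 RPM.
Gear mesh: ratio = 103/27 = 3.8148, so shaft C turns at 6960.2 / 3.8148 = 1824.5 RPM.
Chain: ratio = 102/42 = 2.4286, so the low-speed shaft turns at 1824.5 / 2.4286 = 751.27 RPM.

751 RPM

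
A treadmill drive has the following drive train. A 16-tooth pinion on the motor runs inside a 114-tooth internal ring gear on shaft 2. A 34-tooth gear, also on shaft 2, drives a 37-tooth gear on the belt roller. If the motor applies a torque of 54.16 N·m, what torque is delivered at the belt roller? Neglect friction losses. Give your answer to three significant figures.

420 N·m

After the internal gear (114/16): 54.16 × 7.125 = 385.89 N·m
After the gear mesh (37/34): 385.89 × 1.0882 = 419.94 N·m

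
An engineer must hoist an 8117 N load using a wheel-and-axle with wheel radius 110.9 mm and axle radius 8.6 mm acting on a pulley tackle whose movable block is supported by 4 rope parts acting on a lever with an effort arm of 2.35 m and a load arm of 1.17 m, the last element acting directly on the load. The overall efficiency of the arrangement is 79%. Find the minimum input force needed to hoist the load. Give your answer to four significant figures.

Wheel-and-axle MA = R/r = 110.9/8.6 = 12.895.
Block-and-tackle MA = number of supporting rope parts = 4.
Lever MA = effort arm / load arm = 2.35/1.17 = 2.0085.
Combined ideal MA = 12.895 × 4 × 2.0085 = 103.6.
Actual MA = 103.6 × 0.79 = 81.847.
Effort = load / actual MA = 8117 / 81.847 = 99.173 N.

99.17 N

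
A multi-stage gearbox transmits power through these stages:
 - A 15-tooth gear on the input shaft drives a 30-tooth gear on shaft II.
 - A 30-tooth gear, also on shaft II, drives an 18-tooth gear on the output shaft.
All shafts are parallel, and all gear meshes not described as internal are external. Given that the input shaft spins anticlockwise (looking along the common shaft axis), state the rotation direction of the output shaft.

anticlockwise

the input shaft → shaft II: external mesh, 1 reversal → CW.
shaft II → the output shaft: external mesh, 1 reversal → CCW.
2 reversals in total — an even number — so the output shaft turns the same way as the input shaft.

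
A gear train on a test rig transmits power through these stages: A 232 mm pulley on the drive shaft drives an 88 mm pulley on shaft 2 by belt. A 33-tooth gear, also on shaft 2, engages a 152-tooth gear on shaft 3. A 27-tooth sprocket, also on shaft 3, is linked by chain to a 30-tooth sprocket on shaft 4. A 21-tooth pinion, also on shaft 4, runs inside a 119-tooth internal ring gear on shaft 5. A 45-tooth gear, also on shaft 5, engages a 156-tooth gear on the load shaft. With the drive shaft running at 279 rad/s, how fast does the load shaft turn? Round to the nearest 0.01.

the drive shaft → shaft 2 (belt, 88/232): 279 ÷ 0.37931 = 735.55 rad/s
shaft 2 → shaft 3 (gear mesh, 152/33): 735.55 ÷ 4.6061 = 159.69 rad/s
shaft 3 → shaft 4 (chain, 30/27): 159.69 ÷ 1.1111 = 143.72 rad/s
shaft 4 → shaft 5 (internal gear, 119/21): 143.72 ÷ 5.6667 = 25.363 rad/s
shaft 5 → the load shaft (gear mesh, 156/45): 25.363 ÷ 3.4667 = 7.3162 rad/s

7.32 rad/s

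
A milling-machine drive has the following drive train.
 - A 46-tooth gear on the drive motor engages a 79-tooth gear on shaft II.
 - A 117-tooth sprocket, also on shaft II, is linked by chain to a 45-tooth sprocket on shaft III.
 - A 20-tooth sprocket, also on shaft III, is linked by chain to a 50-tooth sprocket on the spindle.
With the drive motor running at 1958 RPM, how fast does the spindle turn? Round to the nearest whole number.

the drive motor → shaft II (gear mesh, 79/46): 1958 ÷ 1.7174 = 1140.1 RPM
shaft II → shaft III (chain, 45/117): 1140.1 ÷ 0.38462 = 2964.3 RPM
shaft III → the spindle (chain, 50/20): 2964.3 ÷ 2.5 = 1185.7 RPM

1186 RPM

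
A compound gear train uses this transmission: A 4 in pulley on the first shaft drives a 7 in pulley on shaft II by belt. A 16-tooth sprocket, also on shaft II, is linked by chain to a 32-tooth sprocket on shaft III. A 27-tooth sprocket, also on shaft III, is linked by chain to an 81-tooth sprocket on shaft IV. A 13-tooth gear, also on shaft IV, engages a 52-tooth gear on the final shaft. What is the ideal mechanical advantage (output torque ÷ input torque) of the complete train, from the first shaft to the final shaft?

Each stage contributes driven/driver: belt 7/4 = 1.75, chain 32/16 = 2, chain 81/27 = 3, gear mesh 52/13 = 4.
Overall: 1.75 × 2 × 3 × 4 = 42.

42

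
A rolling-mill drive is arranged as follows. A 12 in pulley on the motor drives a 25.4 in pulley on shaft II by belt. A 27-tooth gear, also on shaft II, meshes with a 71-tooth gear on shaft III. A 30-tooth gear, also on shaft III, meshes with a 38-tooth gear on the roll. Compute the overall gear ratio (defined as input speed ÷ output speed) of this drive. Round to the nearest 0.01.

7.05

Each stage contributes driven/driver: belt 25.4/12 = 2.1167, gear mesh 71/27 = 2.6296, gear mesh 38/30 = 1.2667.
Overall: 2.1167 × 2.6296 × 1.2667 = 7.0503.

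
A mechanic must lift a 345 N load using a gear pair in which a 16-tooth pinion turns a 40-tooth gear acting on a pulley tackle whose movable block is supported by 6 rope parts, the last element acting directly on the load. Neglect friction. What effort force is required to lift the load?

Gear pair MA = 40/16 = 2.5.
Block-and-tackle MA = number of supporting rope parts = 6.
Combined ideal MA = 2.5 × 6 = 15.
Effort = load / MA = 345 / 15 = 23 N.

23 N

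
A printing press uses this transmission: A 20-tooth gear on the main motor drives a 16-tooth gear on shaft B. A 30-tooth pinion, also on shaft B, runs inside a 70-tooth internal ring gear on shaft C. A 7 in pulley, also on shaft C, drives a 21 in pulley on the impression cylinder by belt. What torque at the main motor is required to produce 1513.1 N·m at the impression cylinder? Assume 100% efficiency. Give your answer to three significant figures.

270 N·m

Overall ratio R = 0.8 × 2.3333 × 3 = 5.6.
Input torque = output torque / R = 1513.1 / 5.6 = 270.2 N·m.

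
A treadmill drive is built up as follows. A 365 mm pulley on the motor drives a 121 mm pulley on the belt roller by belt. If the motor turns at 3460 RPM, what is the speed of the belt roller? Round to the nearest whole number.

10437 RPM

the motor → the belt roller (belt, 121/365): 3460 ÷ 0.33151 = 10437 RPM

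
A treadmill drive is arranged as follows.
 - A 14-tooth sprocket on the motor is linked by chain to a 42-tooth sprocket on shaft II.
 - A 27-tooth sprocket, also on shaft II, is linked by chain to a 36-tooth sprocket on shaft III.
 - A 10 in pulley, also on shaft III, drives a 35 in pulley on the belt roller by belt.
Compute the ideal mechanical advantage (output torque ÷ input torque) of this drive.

14

Each stage contributes driven/driver: chain 42/14 = 3, chain 36/27 = 1.3333, belt 35/10 = 3.5.
Overall: 3 × 1.3333 × 3.5 = 14.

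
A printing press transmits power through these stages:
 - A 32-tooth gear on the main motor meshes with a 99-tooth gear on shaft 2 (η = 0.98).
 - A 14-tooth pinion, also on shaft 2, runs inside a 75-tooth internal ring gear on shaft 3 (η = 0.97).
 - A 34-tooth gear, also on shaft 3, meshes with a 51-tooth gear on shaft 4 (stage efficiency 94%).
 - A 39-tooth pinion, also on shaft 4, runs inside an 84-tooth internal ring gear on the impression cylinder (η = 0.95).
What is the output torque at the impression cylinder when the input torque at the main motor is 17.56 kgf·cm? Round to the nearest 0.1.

gear mesh 99/32 = 3.0938 → τ = 17.56·3.0938·0.98 = 53.24 kgf·cm
internal gear 75/14 = 5.3571 → τ = 53.24·5.3571·0.97 = 276.66 kgf·cm
gear mesh 51/34 = 1.5 → τ = 276.66·1.5·0.94 = 390.09 kgf·cm
internal gear 84/39 = 2.1538 → τ = 390.09·2.1538·0.95 = 798.18 kgf·cm

798.2 kgf·cm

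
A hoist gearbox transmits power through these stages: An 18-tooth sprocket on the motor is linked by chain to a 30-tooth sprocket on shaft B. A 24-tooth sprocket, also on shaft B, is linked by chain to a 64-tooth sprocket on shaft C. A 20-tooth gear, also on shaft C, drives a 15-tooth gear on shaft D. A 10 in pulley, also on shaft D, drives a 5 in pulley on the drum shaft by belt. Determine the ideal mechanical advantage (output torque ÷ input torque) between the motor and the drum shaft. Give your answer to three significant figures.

Each stage contributes driven/driver: chain 30/18 = 1.6667, chain 64/24 = 2.6667, gear mesh 15/20 = 0.75, belt 5/10 = 0.5.
Overall: 1.6667 × 2.6667 × 0.75 × 0.5 = 1.6667.

1.67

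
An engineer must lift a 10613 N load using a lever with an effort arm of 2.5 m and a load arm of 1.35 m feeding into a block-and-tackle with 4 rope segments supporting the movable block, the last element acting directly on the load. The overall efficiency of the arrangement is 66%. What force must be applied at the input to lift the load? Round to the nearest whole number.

2171 N

Lever MA = effort arm / load arm = 2.5/1.35 = 1.8519.
Block-and-tackle MA = number of supporting rope parts = 4.
Combined ideal MA = 1.8519 × 4 = 7.4074.
Actual MA = 7.4074 × 0.66 = 4.8889.
Effort = load / actual MA = 10613 / 4.8889 = 2170.8 N.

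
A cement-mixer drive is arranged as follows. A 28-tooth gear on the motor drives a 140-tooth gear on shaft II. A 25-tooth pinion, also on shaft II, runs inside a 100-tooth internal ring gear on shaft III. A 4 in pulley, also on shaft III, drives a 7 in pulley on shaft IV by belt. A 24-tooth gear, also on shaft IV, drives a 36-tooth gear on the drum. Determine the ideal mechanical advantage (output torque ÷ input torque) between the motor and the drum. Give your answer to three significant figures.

Each stage contributes driven/driver: gear mesh 140/28 = 5, internal gear 100/25 = 4, belt 7/4 = 1.75, gear mesh 36/24 = 1.5.
Overall: 5 × 4 × 1.75 × 1.5 = 52.5.

52.5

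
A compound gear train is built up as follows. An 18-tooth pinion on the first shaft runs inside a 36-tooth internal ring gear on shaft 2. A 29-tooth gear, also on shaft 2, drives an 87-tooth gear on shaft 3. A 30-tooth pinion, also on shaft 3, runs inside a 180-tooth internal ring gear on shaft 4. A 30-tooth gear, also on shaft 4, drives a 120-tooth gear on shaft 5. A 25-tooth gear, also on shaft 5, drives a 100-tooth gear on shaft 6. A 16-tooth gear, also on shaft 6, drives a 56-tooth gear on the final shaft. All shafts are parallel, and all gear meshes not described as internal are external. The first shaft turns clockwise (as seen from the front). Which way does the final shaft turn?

clockwise

the first shaft → shaft 2: internal mesh, same direction → CW.
shaft 2 → shaft 3: external mesh, 1 reversal → CCW.
shaft 3 → shaft 4: internal mesh, same direction → CCW.
shaft 4 → shaft 5: external mesh, 1 reversal → CW.
shaft 5 → shaft 6: external mesh, 1 reversal → CCW.
shaft 6 → the final shaft: external mesh, 1 reversal → CW.
4 reversals in total — an even number — so the final shaft turns the same way as the first shaft.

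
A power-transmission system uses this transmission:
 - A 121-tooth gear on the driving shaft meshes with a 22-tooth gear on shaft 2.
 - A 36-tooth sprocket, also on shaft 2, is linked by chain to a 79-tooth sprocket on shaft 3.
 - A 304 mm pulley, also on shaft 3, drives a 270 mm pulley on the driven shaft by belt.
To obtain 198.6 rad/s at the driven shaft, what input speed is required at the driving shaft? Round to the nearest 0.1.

70.4 rad/s

Overall ratio R = 0.18182 × 2.1944 × 0.88816 = 0.35437.
Required input speed = output speed × R = 198.6 × 0.35437 = 70.377 rad/s.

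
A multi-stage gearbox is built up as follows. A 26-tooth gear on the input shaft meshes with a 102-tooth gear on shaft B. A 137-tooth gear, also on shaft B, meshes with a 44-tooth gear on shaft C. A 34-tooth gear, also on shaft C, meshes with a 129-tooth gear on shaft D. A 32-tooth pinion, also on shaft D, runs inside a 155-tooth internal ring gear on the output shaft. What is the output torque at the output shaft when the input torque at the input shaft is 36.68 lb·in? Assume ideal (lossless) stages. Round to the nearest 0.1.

After the gear mesh (102/26): 36.68 × 3.9231 = 143.9 lb·in
After the gear mesh (44/137): 143.9 × 0.32117 = 46.216 lb·in
After the gear mesh (129/34): 46.216 × 3.7941 = 175.35 lb·in
After the internal gear (155/32): 175.35 × 4.8438 = 849.34 lb·in

849.3 lb·in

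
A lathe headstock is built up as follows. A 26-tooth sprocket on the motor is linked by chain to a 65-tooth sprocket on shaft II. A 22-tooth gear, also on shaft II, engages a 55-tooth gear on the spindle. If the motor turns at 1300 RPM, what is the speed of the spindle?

208 RPM

Chain: ratio = 65/26 = 2.5, so shaft II turns at 1300 / 2.5 = 520 RPM.
Gear mesh: ratio = 55/22 = 2.5, so the spindle turns at 520 / 2.5 = 208 RPM.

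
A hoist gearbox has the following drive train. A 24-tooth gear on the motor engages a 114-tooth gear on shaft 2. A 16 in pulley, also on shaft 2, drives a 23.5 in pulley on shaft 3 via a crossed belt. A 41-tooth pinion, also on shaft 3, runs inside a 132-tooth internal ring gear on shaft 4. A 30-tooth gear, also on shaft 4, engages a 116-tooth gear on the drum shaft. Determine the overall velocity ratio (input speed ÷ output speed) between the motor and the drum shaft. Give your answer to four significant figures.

Each stage contributes driven/driver: gear mesh 114/24 = 4.75, belt 23.5/16 = 1.4688, internal gear 132/41 = 3.2195, gear mesh 116/30 = 3.8667.
Overall: 4.75 × 1.4688 × 3.2195 × 3.8667 = 86.85.

86.85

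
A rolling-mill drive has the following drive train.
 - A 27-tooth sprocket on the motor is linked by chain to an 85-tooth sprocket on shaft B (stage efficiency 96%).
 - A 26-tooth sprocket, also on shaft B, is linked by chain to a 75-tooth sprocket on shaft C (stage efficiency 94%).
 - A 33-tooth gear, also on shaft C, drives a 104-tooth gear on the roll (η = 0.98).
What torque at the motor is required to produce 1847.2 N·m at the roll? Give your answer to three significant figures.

73.0 N·m

Overall ratio R = 3.1481 × 2.8846 × 3.1515 = 28.62; overall efficiency η = 0.96 × 0.94 × 0.98 = 0.8844.
Input torque = output torque / (R × η) = 1847.2 / (28.62 × 0.8844) = 72.984 N·m.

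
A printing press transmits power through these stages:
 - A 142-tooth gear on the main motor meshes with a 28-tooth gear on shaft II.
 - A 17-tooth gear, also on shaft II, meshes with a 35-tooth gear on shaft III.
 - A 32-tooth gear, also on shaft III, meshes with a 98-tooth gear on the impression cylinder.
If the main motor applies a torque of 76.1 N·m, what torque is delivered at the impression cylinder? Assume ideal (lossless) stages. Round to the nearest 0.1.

94.6 N·m

Gear mesh: ratio = 28/142 = 0.19718; torque at shaft II = 76.1 × 0.19718 = 15.006 N·m.
Gear mesh: ratio = 35/17 = 2.0588; torque at shaft III = 15.006 × 2.0588 = 30.894 N·m.
Gear mesh: ratio = 98/32 = 3.0625; torque at the impression cylinder = 30.894 × 3.0625 = 94.613 N·m.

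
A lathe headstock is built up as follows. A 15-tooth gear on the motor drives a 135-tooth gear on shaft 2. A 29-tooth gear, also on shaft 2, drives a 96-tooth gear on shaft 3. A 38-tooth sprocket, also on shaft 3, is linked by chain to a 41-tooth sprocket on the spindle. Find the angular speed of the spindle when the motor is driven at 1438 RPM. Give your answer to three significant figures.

44.7 RPM

Gear mesh: ratio = 135/15 = 9, so shaft 2 turns at 1438 / 9 = 159.78 RPM.
Gear mesh: ratio = 96/29 = 3.3103, so shaft 3 turns at 159.78 / 3.3103 = 48.266 RPM.
Chain: ratio = 41/38 = 1.0789, so the spindle turns at 48.266 / 1.0789 = 44.735 RPM.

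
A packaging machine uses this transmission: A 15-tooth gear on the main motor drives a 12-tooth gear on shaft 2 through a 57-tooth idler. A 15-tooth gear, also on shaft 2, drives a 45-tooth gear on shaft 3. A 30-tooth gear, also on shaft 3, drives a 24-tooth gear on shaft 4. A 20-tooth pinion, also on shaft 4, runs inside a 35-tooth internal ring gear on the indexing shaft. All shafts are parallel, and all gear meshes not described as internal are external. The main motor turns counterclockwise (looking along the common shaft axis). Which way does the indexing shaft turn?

counterclockwise

the main motor → shaft 2: driver → idler → driven is 2 external meshes, 2 reversals → CCW.
shaft 2 → shaft 3: external mesh, 1 reversal → CW.
shaft 3 → shaft 4: external mesh, 1 reversal → CCW.
shaft 4 → the indexing shaft: internal mesh, same direction → CCW.
4 reversals in total — an even number — so the indexing shaft turns the same way as the main motor.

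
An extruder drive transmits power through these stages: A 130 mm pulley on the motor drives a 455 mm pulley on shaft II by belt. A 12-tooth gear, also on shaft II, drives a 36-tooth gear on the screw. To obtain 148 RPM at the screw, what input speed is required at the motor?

1554 RPM

Overall ratio R = 3.5 × 3 = 10.5.
Required input speed = output speed × R = 148 × 10.5 = 1554 RPM.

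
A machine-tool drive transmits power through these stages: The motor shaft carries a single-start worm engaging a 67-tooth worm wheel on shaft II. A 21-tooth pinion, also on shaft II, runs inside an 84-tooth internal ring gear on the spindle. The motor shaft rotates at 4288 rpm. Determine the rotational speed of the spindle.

16 rpm

Worm: ratio = 67/1 = 67, so shaft II turns at 4288 / 67 = 64 rpm.
Internal gear: ratio = 84/21 = 4, so the spindle turns at 64 / 4 = 16 rpm.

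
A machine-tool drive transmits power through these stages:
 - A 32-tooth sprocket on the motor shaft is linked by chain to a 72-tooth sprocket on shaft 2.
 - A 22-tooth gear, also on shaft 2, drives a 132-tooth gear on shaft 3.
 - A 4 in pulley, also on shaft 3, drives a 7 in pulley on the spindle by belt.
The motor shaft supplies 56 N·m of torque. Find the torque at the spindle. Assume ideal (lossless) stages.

After the chain (72/32): 56 × 2.25 = 126 N·m
After the gear mesh (132/22): 126 × 6 = 756 N·m
After the belt (7/4): 756 × 1.75 = 1323 N·m

1323 N·m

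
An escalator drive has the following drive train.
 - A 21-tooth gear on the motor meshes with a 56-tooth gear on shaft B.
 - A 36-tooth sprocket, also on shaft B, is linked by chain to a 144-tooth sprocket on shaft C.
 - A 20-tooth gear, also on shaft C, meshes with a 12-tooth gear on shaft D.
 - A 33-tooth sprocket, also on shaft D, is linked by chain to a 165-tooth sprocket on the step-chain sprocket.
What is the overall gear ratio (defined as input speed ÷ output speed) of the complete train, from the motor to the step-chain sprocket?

32

Each stage contributes driven/driver: gear mesh 56/21 = 2.6667, chain 144/36 = 4, gear mesh 12/20 = 0.6, chain 165/33 = 5.
Overall: 2.6667 × 4 × 0.6 × 5 = 32.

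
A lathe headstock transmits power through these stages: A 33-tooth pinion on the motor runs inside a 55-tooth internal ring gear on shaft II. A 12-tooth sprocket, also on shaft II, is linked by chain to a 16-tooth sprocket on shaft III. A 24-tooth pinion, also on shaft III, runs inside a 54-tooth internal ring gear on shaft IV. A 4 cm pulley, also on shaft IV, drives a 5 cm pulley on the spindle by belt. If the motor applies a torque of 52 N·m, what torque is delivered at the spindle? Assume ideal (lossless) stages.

325 N·m

internal gear 55/33 = 1.6667 → τ = 52·1.6667 = 86.667 N·m
chain 16/12 = 1.3333 → τ = 86.667·1.3333 = 115.56 N·m
internal gear 54/24 = 2.25 → τ = 115.56·2.25 = 260 N·m
belt 5/4 = 1.25 → τ = 260·1.25 = 325 N·m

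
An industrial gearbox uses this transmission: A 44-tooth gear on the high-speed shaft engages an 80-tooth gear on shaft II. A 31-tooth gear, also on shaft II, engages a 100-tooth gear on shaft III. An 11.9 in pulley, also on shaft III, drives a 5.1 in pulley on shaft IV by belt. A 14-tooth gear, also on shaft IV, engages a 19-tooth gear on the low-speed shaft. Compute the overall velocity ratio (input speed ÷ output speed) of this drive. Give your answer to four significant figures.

Each stage contributes driven/driver: gear mesh 80/44 = 1.8182, gear mesh 100/31 = 3.2258, belt 5.1/11.9 = 0.42857, gear mesh 19/14 = 1.3571.
Overall: 1.8182 × 3.2258 × 0.42857 × 1.3571 = 3.4113.

3.411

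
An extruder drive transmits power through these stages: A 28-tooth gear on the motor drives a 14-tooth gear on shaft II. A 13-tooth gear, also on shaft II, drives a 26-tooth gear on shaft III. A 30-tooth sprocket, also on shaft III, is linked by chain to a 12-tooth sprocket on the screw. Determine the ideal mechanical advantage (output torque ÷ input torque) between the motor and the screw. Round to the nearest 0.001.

0.400

Each stage contributes driven/driver: gear mesh 14/28 = 0.5, gear mesh 26/13 = 2, chain 12/30 = 0.4.
Overall: 0.5 × 2 × 0.4 = 0.4.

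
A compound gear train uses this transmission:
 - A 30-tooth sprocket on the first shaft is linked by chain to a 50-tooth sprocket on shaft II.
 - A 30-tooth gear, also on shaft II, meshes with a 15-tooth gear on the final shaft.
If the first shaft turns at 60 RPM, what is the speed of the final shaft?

chain 50/30 = 1.6667 → 60/1.6667 = 36 RPM
gear mesh 15/30 = 0.5 → 36/0.5 = 72 RPM

72 RPM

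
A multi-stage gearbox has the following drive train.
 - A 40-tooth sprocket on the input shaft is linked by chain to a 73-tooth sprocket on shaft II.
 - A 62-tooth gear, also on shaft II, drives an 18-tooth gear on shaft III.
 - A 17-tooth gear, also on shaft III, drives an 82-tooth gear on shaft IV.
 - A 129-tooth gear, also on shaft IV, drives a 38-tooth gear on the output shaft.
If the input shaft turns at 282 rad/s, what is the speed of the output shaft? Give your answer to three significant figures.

375 rad/s

Chain: ratio = 73/40 = 1.825, so shaft II turns at 282 / 1.825 = 154.52 rad/s.
Gear mesh: ratio = 18/62 = 0.29032, so shaft III turns at 154.52 / 0.29032 = 532.24 rad/s.
Gear mesh: ratio = 82/17 = 4.8235, so shaft IV turns at 532.24 / 4.8235 = 110.34 rad/s.
Gear mesh: ratio = 38/129 = 0.29457, so the output shaft turns at 110.34 / 0.29457 = 374.58 rad/s.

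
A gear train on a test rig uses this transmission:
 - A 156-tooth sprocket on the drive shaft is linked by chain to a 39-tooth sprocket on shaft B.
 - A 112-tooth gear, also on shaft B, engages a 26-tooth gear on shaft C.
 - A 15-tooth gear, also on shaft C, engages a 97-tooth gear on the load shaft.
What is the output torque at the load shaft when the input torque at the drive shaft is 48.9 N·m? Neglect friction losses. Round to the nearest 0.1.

Chain: ratio = 39/156 = 0.25; torque at shaft B = 48.9 × 0.25 = 12.225 N·m.
Gear mesh: ratio = 26/112 = 0.23214; torque at shaft C = 12.225 × 0.23214 = 2.8379 N·m.
Gear mesh: ratio = 97/15 = 6.4667; torque at the load shaft = 2.8379 × 6.4667 = 18.352 N·m.

18.4 N·m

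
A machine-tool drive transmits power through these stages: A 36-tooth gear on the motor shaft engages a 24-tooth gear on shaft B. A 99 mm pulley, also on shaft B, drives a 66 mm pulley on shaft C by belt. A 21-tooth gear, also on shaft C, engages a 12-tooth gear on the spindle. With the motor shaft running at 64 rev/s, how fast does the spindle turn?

gear mesh 24/36 = 0.66667 → 64/0.66667 = 96 rev/s
belt 66/99 = 0.66667 → 96/0.66667 = 144 rev/s
gear mesh 12/21 = 0.57143 → 144/0.57143 = 252 rev/s

252 rev/s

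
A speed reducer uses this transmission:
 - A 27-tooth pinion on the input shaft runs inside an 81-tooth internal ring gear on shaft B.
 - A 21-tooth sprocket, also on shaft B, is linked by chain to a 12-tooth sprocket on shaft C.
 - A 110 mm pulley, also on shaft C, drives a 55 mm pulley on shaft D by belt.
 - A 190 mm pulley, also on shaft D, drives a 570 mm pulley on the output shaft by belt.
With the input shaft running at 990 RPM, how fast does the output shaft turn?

Internal gear: ratio = 81/27 = 3, so shaft B turns at 990 / 3 = 330 RPM.
Chain: ratio = 12/21 = 0.57143, so shaft C turns at 330 / 0.57143 = 577.5 RPM.
Belt: ratio = 55/110 = 0.5, so shaft D turns at 577.5 / 0.5 = 1155 RPM.
Belt: ratio = 570/190 = 3, so the output shaft turns at 1155 / 3 = 385 RPM.

385 RPM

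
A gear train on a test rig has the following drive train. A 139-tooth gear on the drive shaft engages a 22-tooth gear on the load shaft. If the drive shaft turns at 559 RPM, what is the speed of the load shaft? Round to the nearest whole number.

gear mesh 22/139 = 0.15827 → 559/0.15827 = 3531.9 RPM

3532 RPM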